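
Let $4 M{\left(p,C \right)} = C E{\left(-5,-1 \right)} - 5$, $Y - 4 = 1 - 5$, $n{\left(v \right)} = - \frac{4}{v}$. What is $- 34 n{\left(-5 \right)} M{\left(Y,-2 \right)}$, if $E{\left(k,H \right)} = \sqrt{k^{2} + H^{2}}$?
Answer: $34 + \frac{68 \sqrt{26}}{5} \approx 103.35$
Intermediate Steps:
$E{\left(k,H \right)} = \sqrt{H^{2} + k^{2}}$
$Y = 0$ ($Y = 4 + \left(1 - 5\right) = 4 - 4 = 0$)
$M{\left(p,C \right)} = - \frac{5}{4} + \frac{C \sqrt{26}}{4}$ ($M{\left(p,C \right)} = \frac{C \sqrt{\left(-1\right)^{2} + \left(-5\right)^{2}} - 5}{4} = \frac{C \sqrt{1 + 25} - 5}{4} = \frac{C \sqrt{26} - 5}{4} = \frac{-5 + C \sqrt{26}}{4} = - \frac{5}{4} + \frac{C \sqrt{26}}{4}$)
$- 34 n{\left(-5 \right)} M{\left(Y,-2 \right)} = - 34 \left(- \frac{4}{-5}\right) \left(- \frac{5}{4} + \frac{1}{4} \left(-2\right) \sqrt{26}\right) = - 34 \left(\left(-4\right) \left(- \frac{1}{5}\right)\right) \left(- \frac{5}{4} - \frac{\sqrt{26}}{2}\right) = \left(-34\right) \frac{4}{5} \left(- \frac{5}{4} - \frac{\sqrt{26}}{2}\right) = - \frac{136 \left(- \frac{5}{4} - \frac{\sqrt{26}}{2}\right)}{5} = 34 + \frac{68 \sqrt{26}}{5}$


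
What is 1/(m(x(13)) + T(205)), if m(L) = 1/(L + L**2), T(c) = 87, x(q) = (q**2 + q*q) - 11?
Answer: 107256/9331273 ≈ 0.011494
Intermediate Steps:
x(q) = -11 + 2*q**2 (x(q) = (q**2 + q**2) - 11 = 2*q**2 - 11 = -11 + 2*q**2)
1/(m(x(13)) + T(205)) = 1/(1/((-11 + 2*13**2)*(1 + (-11 + 2*13**2))) + 87) = 1/(1/((-11 + 2*169)*(1 + (-11 + 2*169))) + 87) = 1/(1/((-11 + 338)*(1 + (-11 + 338))) + 87) = 1/(1/(327*(1 + 327)) + 87) = 1/((1/327)/328 + 87) = 1/((1/327)*(1/328) + 87) = 1/(1/107256 + 87) = 1/(9331273/107256) = 107256/9331273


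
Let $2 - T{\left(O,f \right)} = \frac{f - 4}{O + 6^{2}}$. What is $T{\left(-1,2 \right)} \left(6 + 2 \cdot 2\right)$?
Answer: $\frac{144}{7} \approx 20.571$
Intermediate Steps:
$T{\left(O,f \right)} = 2 - \frac{-4 + f}{36 + O}$ ($T{\left(O,f \right)} = 2 - \frac{f - 4}{O + 6^{2}} = 2 - \frac{-4 + f}{O + 36} = 2 - \frac{-4 + f}{36 + O}$)
$T{\left(-1,2 \right)} \left(6 + 2 \cdot 2\right) = \frac{76 - 2 + 2 \left(-1\right)}{36 - 1} \left(6 + 2 \cdot 2\right) = \frac{76 - 2 - 2}{35} \left(6 + 4\right) = \frac{1}{35} \cdot 72 \cdot 10 = \frac{72}{35} \cdot 10 = \frac{144}{7}$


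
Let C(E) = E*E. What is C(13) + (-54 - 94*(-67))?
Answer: 6413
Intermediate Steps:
C(E) = E²
C(13) + (-54 - 94*(-67)) = 13² + (-54 - 94*(-67)) = 169 + (-54 + 6298) = 169 + 6244 = 6413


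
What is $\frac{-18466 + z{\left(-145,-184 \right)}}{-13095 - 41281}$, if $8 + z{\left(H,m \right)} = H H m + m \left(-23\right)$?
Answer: $\frac{1941421}{27188} \approx 71.407$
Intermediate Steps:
$z{\left(H,m \right)} = -8 - 23 m + m H^{2}$ ($z{\left(H,m \right)} = -8 + \left(H H m + m \left(-23\right)\right) = -8 + \left(H^{2} m - 23 m\right) = -8 + \left(m H^{2} - 23 m\right) = -8 + \left(- 23 m + m H^{2}\right) = -8 - 23 m + m H^{2}$)
$\frac{-18466 + z{\left(-145,-184 \right)}}{-13095 - 41281} = \frac{-18466 - \left(-4224 + 3868600\right)}{-13095 - 41281} = \frac{-18466 - 3864376}{-54376} = \left(-18466 - 3864376\right) \left(- \frac{1}{54376}\right) = \left(-3882842\right) \left(- \frac{1}{54376}\right) = \frac{1941421}{27188}$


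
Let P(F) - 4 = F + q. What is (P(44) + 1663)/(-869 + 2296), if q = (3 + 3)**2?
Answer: 1747/1427 ≈ 1.2242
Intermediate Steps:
q = 36 (q = 6**2 = 36)
P(F) = 40 + F (P(F) = 4 + (F + 36) = 4 + (36 + F) = 40 + F)
(P(44) + 1663)/(-869 + 2296) = ((40 + 44) + 1663)/(-869 + 2296) = (84 + 1663)/1427 = 1747*(1/1427) = 1747/1427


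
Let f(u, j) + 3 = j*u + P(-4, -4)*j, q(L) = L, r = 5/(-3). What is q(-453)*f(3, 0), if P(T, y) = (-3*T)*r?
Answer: 1359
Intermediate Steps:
r = -5/3 (r = 5*(-⅓) = -5/3 ≈ -1.6667)
P(T, y) = 5*T (P(T, y) = -3*T*(-5/3) = 5*T)
f(u, j) = -3 - 20*j + j*u (f(u, j) = -3 + (j*u + (5*(-4))*j) = -3 + (j*u - 20*j) = -3 + (-20*j + j*u) = -3 - 20*j + j*u)
q(-453)*f(3, 0) = -453*(-3 - 20*0 + 0*3) = -453*(-3 + 0 + 0) = -453*(-3) = 1359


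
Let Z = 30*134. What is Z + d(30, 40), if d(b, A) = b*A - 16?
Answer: 5204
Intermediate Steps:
d(b, A) = -16 + A*b (d(b, A) = A*b - 16 = -16 + A*b)
Z = 4020
Z + d(30, 40) = 4020 + (-16 + 40*30) = 4020 + (-16 + 1200) = 4020 + 1184 = 5204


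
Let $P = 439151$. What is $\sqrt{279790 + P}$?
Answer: $\sqrt{718941} \approx 847.9$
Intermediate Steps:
$\sqrt{279790 + P} = \sqrt{279790 + 439151} = \sqrt{718941}$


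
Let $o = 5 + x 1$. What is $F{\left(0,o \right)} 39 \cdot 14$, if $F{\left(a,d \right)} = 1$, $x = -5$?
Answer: $546$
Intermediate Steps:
$o = 0$ ($o = 5 - 5 = 0$)
$F{\left(0,o \right)} 39 \cdot 14 = 1 \cdot 39 \cdot 14 = 39 \cdot 14 = 546$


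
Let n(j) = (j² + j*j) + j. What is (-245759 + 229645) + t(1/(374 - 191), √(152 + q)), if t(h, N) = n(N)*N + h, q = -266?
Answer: -2969723/183 - 228*I*√114 ≈ -16228.0 - 2434.4*I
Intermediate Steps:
n(j) = j + 2*j² (n(j) = (j² + j²) + j = 2*j² + j = j + 2*j²)
t(h, N) = h + N²*(1 + 2*N) (t(h, N) = (N*(1 + 2*N))*N + h = N²*(1 + 2*N) + h = h + N²*(1 + 2*N))
(-245759 + 229645) + t(1/(374 - 191), √(152 + q)) = (-245759 + 229645) + (1/(374 - 191) + (√(152 - 266))²*(1 + 2*√(152 - 266))) = -16114 + (1/183 + (√(-114))²*(1 + 2*√(-114))) = -16114 + (1/183 + (I*√114)²*(1 + 2*(I*√114))) = -16114 + (1/183 - 114*(1 + 2*I*√114)) = -16114 + (1/183 + (-114 - 228*I*√114)) = -16114 + (-20861/183 - 228*I*√114) = -2969723/183 - 228*I*√114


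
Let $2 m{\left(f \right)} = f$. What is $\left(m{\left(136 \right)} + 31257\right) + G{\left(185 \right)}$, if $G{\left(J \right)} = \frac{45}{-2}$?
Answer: $\frac{62605}{2} \approx 31303.0$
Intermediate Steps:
$m{\left(f \right)} = \frac{f}{2}$
$G{\left(J \right)} = - \frac{45}{2}$ ($G{\left(J \right)} = 45 \left(- \frac{1}{2}\right) = - \frac{45}{2}$)
$\left(m{\left(136 \right)} + 31257\right) + G{\left(185 \right)} = \left(\frac{1}{2} \cdot 136 + 31257\right) - \frac{45}{2} = \left(68 + 31257\right) - \frac{45}{2} = 31325 - \frac{45}{2} = \frac{62605}{2}$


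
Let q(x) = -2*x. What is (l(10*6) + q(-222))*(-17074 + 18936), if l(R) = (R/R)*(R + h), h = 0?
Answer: 938448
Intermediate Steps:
l(R) = R (l(R) = (R/R)*(R + 0) = 1*R = R)
(l(10*6) + q(-222))*(-17074 + 18936) = (10*6 - 2*(-222))*(-17074 + 18936) = (60 + 444)*1862 = 504*1862 = 938448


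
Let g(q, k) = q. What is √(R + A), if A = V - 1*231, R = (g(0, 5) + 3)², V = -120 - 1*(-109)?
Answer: I*√233 ≈ 15.264*I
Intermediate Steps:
V = -11 (V = -120 + 109 = -11)
R = 9 (R = (0 + 3)² = 3² = 9)
A = -242 (A = -11 - 1*231 = -11 - 231 = -242)
√(R + A) = √(9 - 242) = √(-233) = I*√233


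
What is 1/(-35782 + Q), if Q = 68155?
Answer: 1/32373 ≈ 3.0890e-5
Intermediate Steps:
1/(-35782 + Q) = 1/(-35782 + 68155) = 1/32373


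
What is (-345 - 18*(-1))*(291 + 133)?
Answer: -138648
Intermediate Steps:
(-345 - 18*(-1))*(291 + 133) = (-345 + 18)*424 = -327*424 = -138648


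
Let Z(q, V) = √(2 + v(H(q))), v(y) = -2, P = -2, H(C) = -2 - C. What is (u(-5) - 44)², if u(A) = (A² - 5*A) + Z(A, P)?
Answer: 36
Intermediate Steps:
Z(q, V) = 0 (Z(q, V) = √(2 - 2) = √0 = 0)
u(A) = A² - 5*A (u(A) = (A² - 5*A) + 0 = A² - 5*A)
(u(-5) - 44)² = (-5*(-5 - 5) - 44)² = (-5*(-10) - 44)² = (50 - 44)² = 6² = 36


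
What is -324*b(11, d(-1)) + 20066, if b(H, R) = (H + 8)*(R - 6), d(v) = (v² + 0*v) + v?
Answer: 57002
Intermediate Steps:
d(v) = v + v² (d(v) = (v² + 0) + v = v² + v = v + v²)
b(H, R) = (-6 + R)*(8 + H) (b(H, R) = (8 + H)*(-6 + R) = (-6 + R)*(8 + H))
-324*b(11, d(-1)) + 20066 = -324*(-48 - 6*11 + 8*(-(1 - 1)) + 11*(-(1 - 1))) + 20066 = -324*(-48 - 66 + 8*(-1*0) + 11*(-1*0)) + 20066 = -324*(-48 - 66 + 8*0 + 11*0) + 20066 = -324*(-48 - 66 + 0 + 0) + 20066 = -324*(-114) + 20066 = 36936 + 20066 = 57002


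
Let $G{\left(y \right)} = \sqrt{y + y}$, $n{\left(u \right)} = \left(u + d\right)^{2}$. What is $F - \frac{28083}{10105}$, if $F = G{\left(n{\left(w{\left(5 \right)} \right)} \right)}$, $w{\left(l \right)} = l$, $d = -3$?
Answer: $- \frac{28083}{10105} + 2 \sqrt{2} \approx 0.049308$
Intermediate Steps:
$n{\left(u \right)} = \left(-3 + u\right)^{2}$ ($n{\left(u \right)} = \left(u - 3\right)^{2} = \left(-3 + u\right)^{2}$)
$G{\left(y \right)} = \sqrt{2} \sqrt{y}$ ($G{\left(y \right)} = \sqrt{2 y} = \sqrt{2} \sqrt{y}$)
$F = 2 \sqrt{2}$ ($F = \sqrt{2} \sqrt{\left(-3 + 5\right)^{2}} = \sqrt{2} \sqrt{2^{2}} = \sqrt{2} \sqrt{4} = \sqrt{2} \cdot 2 = 2 \sqrt{2} \approx 2.8284$)
$F - \frac{28083}{10105} = 2 \sqrt{2} - \frac{28083}{10105} = - \frac{28083}{10105} + 2 \sqrt{2}$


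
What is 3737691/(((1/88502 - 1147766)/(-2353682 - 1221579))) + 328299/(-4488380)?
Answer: 1769426766023700497183997/151975928198003260 ≈ 1.1643e+7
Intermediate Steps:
3737691/(((1/88502 - 1147766)/(-2353682 - 1221579))) + 328299/(-4488380) = 3737691/(((1/88502 - 1147766)/(-3575261))) + 328299*(-1/4488380) = 3737691/((-101579586531/88502*(-1/3575261))) - 328299/4488380 = 3737691/(101579586531/316417749022) - 328299/4488380 = 3737691*(316417749022/101579586531) - 328299/4488380 = 394223924253262734/33859862177 - 328299/4488380 = 1769426766023700497183997/151975928198003260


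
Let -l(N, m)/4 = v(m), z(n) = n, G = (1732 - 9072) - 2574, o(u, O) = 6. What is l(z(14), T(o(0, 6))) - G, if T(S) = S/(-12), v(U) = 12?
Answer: 9866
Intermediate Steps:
T(S) = -S/12 (T(S) = S*(-1/12) = -S/12)
G = -9914 (G = -7340 - 2574 = -9914)
l(N, m) = -48 (l(N, m) = -4*12 = -48)
l(z(14), T(o(0, 6))) - G = -48 - 1*(-9914) = -48 + 9914 = 9866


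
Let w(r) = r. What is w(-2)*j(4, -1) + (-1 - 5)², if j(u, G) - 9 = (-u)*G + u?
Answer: 2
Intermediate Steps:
j(u, G) = 9 + u - G*u (j(u, G) = 9 + ((-u)*G + u) = 9 + (-G*u + u) = 9 + (u - G*u) = 9 + u - G*u)
w(-2)*j(4, -1) + (-1 - 5)² = -2*(9 + 4 - 1*(-1)*4) + (-1 - 5)² = -2*(9 + 4 + 4) + (-6)² = -2*17 + 36 = -34 + 36 = 2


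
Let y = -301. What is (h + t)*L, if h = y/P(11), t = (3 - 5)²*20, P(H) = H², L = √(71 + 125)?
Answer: 131306/121 ≈ 1085.2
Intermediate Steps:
L = 14 (L = √196 = 14)
t = 80 (t = (-2)²*20 = 4*20 = 80)
h = -301/121 (h = -301/(11²) = -301/121 ≈ -2.4876)
(h + t)*L = (-301/121 + 80)*14 = (9379/121)*14 = 131306/121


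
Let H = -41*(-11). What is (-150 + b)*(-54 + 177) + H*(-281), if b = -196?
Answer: -169289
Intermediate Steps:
H = 451
(-150 + b)*(-54 + 177) + H*(-281) = (-150 - 196)*(-54 + 177) + 451*(-281) = -346*123 - 126731 = -42558 - 126731 = -169289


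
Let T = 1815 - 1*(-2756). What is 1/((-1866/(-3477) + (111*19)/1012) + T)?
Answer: 1172908/5364436263 ≈ 0.00021865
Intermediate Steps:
T = 4571 (T = 1815 + 2756 = 4571)
1/((-1866/(-3477) + (111*19)/1012) + T) = 1/((-1866/(-3477) + (111*19)/1012) + 4571) = 1/((-1866*(-1/3477) + 2109*(1/1012)) + 4571) = 1/((622/1159 + 2109/1012) + 4571) = 1/(3073795/1172908 + 4571) = 1/(5364436263/1172908) = 1172908/5364436263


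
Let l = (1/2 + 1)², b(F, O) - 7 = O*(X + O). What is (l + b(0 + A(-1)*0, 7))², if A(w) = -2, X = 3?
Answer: 100489/16 ≈ 6280.6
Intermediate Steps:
b(F, O) = 7 + O*(3 + O)
l = 9/4 (l = (½ + 1)² = (3/2)² = 9/4 ≈ 2.2500)
(l + b(0 + A(-1)*0, 7))² = (9/4 + (7 + 7² + 3*7))² = (9/4 + (7 + 49 + 21))² = (9/4 + 77)² = (317/4)² = 100489/16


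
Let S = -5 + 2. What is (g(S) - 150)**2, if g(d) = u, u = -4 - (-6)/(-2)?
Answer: 24649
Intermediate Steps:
S = -3
u = -7 (u = -4 - (-6)*(-1)/2 = -4 - 1*3 = -4 - 3 = -7)
g(d) = -7
(g(S) - 150)**2 = (-7 - 150)**2 = (-157)**2 = 24649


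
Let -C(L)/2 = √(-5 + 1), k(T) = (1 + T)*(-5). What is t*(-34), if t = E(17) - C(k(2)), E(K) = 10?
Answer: -340 - 136*I ≈ -340.0 - 136.0*I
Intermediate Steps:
k(T) = -5 - 5*T
C(L) = -4*I (C(L) = -2*√(-5 + 1) = -4*I)
t = 10 + 4*I (t = 10 - (-4)*I = 10 + 4*I ≈ 10.0 + 4.0*I)
t*(-34) = (10 + 4*I)*(-34) = -340 - 136*I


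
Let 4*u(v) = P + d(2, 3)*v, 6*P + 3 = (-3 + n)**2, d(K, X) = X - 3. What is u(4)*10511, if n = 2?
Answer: -10511/12 ≈ -875.92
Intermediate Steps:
d(K, X) = -3 + X
P = -1/3 (P = -1/2 + (-3 + 2)**2/6 = -1/2 + (1/6)*(-1)**2 = -1/2 + (1/6)*1 = -1/2 + 1/6 = -1/3 ≈ -0.33333)
u(v) = -1/12 (u(v) = (-1/3 + (-3 + 3)*v)/4 = (-1/3 + 0*v)/4 = (-1/3 + 0)/4 = (1/4)*(-1/3) = -1/12)
u(4)*10511 = -1/12*10511 = -10511/12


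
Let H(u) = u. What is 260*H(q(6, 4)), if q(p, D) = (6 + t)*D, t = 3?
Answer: 9360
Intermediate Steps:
q(p, D) = 9*D (q(p, D) = (6 + 3)*D = 9*D)
260*H(q(6, 4)) = 260*(9*4) = 260*36 = 9360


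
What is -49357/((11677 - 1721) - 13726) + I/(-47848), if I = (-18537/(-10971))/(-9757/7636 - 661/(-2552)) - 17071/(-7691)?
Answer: 7166656819334877212899/547406049967768772040 ≈ 13.092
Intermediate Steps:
I = 3405267985589/6069241922673 (I = (-18537*(-1/10971))/(-9757*1/7636 - 661*(-1/2552)) - 17071*(-1/7691) = 6179/(3657*(-9757/7636 + 661/2552)) + 17071/7691 = 6179/(3657*(-4963117/4871768)) + 17071/7691 = (6179/3657)*(-4871768/4963117) + 17071/7691 = -1308811064/789135603 + 17071/7691 = 3405267985589/6069241922673 ≈ 0.56107)
-49357/((11677 - 1721) - 13726) + I/(-47848) = -49357/((11677 - 1721) - 13726) + (3405267985589/6069241922673)/(-47848) = -49357/(9956 - 13726) + (3405267985589/6069241922673)*(-1/47848) = -49357/(-3770) - 3405267985589/290401087516057704 = -49357*(-1/3770) - 3405267985589/290401087516057704 = 49357/3770 - 3405267985589/290401087516057704 = 7166656819334877212899/547406049967768772040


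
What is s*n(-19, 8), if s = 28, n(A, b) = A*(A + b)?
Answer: 5852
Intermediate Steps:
s*n(-19, 8) = 28*(-19*(-19 + 8)) = 28*(-19*(-11)) = 28*209 = 5852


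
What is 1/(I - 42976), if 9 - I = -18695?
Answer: -1/24272 ≈ -4.1200e-5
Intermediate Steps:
I = 18704 (I = 9 - 1*(-18695) = 9 + 18695 = 18704)
1/(I - 42976) = 1/(18704 - 42976) = 1/(-24272) = -1/24272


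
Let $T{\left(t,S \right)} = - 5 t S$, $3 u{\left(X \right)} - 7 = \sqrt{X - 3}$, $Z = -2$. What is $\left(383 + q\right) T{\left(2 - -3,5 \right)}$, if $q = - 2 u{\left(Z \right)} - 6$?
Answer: $- \frac{139625}{3} + \frac{250 i \sqrt{5}}{3} \approx -46542.0 + 186.34 i$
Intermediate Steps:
$u{\left(X \right)} = \frac{7}{3} + \frac{\sqrt{-3 + X}}{3}$ ($u{\left(X \right)} = \frac{7}{3} + \frac{\sqrt{X - 3}}{3} = \frac{7}{3} + \frac{\sqrt{-3 + X}}{3}$)
$q = - \frac{32}{3} - \frac{2 i \sqrt{5}}{3}$ ($q = - 2 \left(\frac{7}{3} + \frac{\sqrt{-3 - 2}}{3}\right) - 6 = - 2 \left(\frac{7}{3} + \frac{\sqrt{-5}}{3}\right) - 6 = - 2 \left(\frac{7}{3} + \frac{i \sqrt{5}}{3}\right) - 6 = \left(- \frac{14}{3} - \frac{2 i \sqrt{5}}{3}\right) - 6 = - \frac{32}{3} - \frac{2 i \sqrt{5}}{3} \approx -10.667 - 1.4907 i$)
$T{\left(t,S \right)} = - 5 S t$
$\left(383 + q\right) T{\left(2 - -3,5 \right)} = \left(383 - \left(\frac{32}{3} + \frac{2 i \sqrt{5}}{3}\right)\right) \left(\left(-5\right) 5 \left(2 - -3\right)\right) = \left(\frac{1117}{3} - \frac{2 i \sqrt{5}}{3}\right) \left(\left(-5\right) 5 \left(2 + 3\right)\right) = \left(\frac{1117}{3} - \frac{2 i \sqrt{5}}{3}\right) \left(\left(-5\right) 5 \cdot 5\right) = \left(\frac{1117}{3} - \frac{2 i \sqrt{5}}{3}\right) \left(-125\right) = - \frac{139625}{3} + \frac{250 i \sqrt{5}}{3}$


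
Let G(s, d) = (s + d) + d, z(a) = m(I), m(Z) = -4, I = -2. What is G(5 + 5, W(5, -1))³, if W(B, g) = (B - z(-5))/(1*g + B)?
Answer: 24389/8 ≈ 3048.6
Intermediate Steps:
z(a) = -4
W(B, g) = (4 + B)/(B + g) (W(B, g) = (B - 1*(-4))/(1*g + B) = (B + 4)/(g + B) = (4 + B)/(B + g))
G(s, d) = s + 2*d (G(s, d) = (d + s) + d = s + 2*d)
G(5 + 5, W(5, -1))³ = ((5 + 5) + 2*((4 + 5)/(5 - 1)))³ = (10 + 2*(9/4))³ = (10 + 9/2)³ = (29/2)³ = 24389/8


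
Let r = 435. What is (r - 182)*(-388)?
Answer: -98164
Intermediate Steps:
(r - 182)*(-388) = (435 - 182)*(-388) = 253*(-388) = -98164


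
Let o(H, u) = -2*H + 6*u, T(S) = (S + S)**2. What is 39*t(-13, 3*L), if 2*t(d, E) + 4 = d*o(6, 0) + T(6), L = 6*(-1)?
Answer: 5772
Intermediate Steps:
L = -6
T(S) = 4*S**2 (T(S) = (2*S)**2 = 4*S**2)
t(d, E) = 70 - 6*d (t(d, E) = -2 + (d*(-2*6 + 6*0) + 4*6**2)/2 = -2 + (d*(-12 + 0) + 4*36)/2 = -2 + (d*(-12) + 144)/2 = -2 + (-12*d + 144)/2 = -2 + (144 - 12*d)/2 = -2 + (72 - 6*d) = 70 - 6*d)
39*t(-13, 3*L) = 39*(70 - 6*(-13)) = 39*(70 + 78) = 39*148 = 5772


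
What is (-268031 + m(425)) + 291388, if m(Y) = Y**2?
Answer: 203982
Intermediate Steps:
(-268031 + m(425)) + 291388 = (-268031 + 425**2) + 291388 = (-268031 + 180625) + 291388 = -87406 + 291388 = 203982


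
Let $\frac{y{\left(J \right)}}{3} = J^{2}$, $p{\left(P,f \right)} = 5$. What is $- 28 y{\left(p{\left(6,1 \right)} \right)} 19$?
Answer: $-39900$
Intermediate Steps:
$y{\left(J \right)} = 3 J^{2}$
$- 28 y{\left(p{\left(6,1 \right)} \right)} 19 = - 28 \cdot 3 \cdot 5^{2} \cdot 19 = - 28 \cdot 3 \cdot 25 \cdot 19 = \left(-28\right) 75 \cdot 19 = \left(-2100\right) 19 = -39900$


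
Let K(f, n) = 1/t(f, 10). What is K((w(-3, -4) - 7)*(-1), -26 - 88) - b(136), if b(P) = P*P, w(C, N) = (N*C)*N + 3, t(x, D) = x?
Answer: -961791/52 ≈ -18496.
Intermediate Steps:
w(C, N) = 3 + C*N² (w(C, N) = (C*N)*N + 3 = C*N² + 3 = 3 + C*N²)
b(P) = P²
K(f, n) = 1/f
K((w(-3, -4) - 7)*(-1), -26 - 88) - b(136) = 1/(((3 - 3*(-4)²) - 7)*(-1)) - 1*136² = 1/(((3 - 3*16) - 7)*(-1)) - 1*18496 = 1/(((3 - 48) - 7)*(-1)) - 18496 = 1/((-45 - 7)*(-1)) - 18496 = 1/(-52*(-1)) - 18496 = 1/52 - 18496 = -961791/52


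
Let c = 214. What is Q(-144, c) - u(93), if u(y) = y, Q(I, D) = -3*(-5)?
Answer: -78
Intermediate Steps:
Q(I, D) = 15
Q(-144, c) - u(93) = 15 - 1*93 = 15 - 93 = -78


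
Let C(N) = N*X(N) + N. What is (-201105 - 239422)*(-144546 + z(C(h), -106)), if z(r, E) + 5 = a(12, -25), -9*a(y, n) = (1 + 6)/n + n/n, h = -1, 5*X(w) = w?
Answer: 1591966340479/25 ≈ 6.3679e+10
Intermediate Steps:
X(w) = w/5
C(N) = N + N²/5 (C(N) = N*(N/5) + N = N²/5 + N = N + N²/5)
a(y, n) = -⅑ - 7/(9*n) (a(y, n) = -((1 + 6)/n + n/n)/9 = -(7/n + 1)/9 = -(1 + 7/n)/9 = -⅑ - 7/(9*n))
z(r, E) = -127/25 (z(r, E) = -5 + (⅑)*(-7 - 1*(-25))/(-25) = -5 + (⅑)*(-1/25)*(-7 + 25) = -5 + (⅑)*(-1/25)*18 = -5 - 2/25 = -127/25)
(-201105 - 239422)*(-144546 + z(C(h), -106)) = (-201105 - 239422)*(-144546 - 127/25) = -440527*(-3613777/25) = 1591966340479/25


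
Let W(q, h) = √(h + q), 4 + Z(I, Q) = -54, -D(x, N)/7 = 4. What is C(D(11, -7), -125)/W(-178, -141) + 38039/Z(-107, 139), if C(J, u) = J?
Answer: -38039/58 + 28*I*√319/319 ≈ -655.84 + 1.5677*I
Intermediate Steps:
D(x, N) = -28 (D(x, N) = -7*4 = -28)
Z(I, Q) = -58 (Z(I, Q) = -4 - 54 = -58)
C(D(11, -7), -125)/W(-178, -141) + 38039/Z(-107, 139) = -28/√(-141 - 178) + 38039/(-58) = -28*(-I*√319/319) + 38039*(-1/58) = -28*(-I*√319/319) - 38039/58 = -(-28)*I*√319/319 - 38039/58 = 28*I*√319/319 - 38039/58 = -38039/58 + 28*I*√319/319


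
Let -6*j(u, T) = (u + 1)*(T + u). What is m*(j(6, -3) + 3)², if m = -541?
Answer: -541/4 ≈ -135.25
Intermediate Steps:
j(u, T) = -(1 + u)*(T + u)/6 (j(u, T) = -(u + 1)*(T + u)/6 = -(1 + u)*(T + u)/6)
m*(j(6, -3) + 3)² = -541*((-⅙*(-3) - ⅙*6 - ⅙*6² - ⅙*(-3)*6) + 3)² = -541*((½ - 1 - ⅙*36 + 3) + 3)² = -541*((½ - 1 - 6 + 3) + 3)² = -541*(-7/2 + 3)² = -541*(-½)² = -541*¼ = -541/4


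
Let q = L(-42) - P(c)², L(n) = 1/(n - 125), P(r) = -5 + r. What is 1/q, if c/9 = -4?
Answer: -167/280728 ≈ -0.00059488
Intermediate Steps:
c = -36 (c = 9*(-4) = -36)
L(n) = 1/(-125 + n)
q = -280728/167 (q = 1/(-125 - 42) - (-5 - 36)² = 1/(-167) - 1*(-41)² = -1/167 - 1*1681 = -1/167 - 1681 = -280728/167 ≈ -1681.0)
1/q = 1/(-280728/167) = -167/280728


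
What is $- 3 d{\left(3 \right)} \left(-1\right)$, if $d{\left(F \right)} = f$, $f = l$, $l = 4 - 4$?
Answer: $0$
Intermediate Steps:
$l = 0$
$f = 0$
$d{\left(F \right)} = 0$
$- 3 d{\left(3 \right)} \left(-1\right) = \left(-3\right) 0 \left(-1\right) = 0 \left(-1\right) = 0$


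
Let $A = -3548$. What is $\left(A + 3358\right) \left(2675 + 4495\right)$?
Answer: $-1362300$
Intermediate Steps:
$\left(A + 3358\right) \left(2675 + 4495\right) = \left(-3548 + 3358\right) \left(2675 + 4495\right) = \left(-190\right) 7170 = -1362300$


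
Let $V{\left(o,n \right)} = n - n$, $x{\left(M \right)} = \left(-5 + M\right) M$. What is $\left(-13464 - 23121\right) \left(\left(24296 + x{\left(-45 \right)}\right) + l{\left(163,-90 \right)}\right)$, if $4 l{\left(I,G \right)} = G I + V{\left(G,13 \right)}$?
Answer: $- \frac{1674019845}{2} \approx -8.3701 \cdot 10^{8}$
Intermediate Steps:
$x{\left(M \right)} = M \left(-5 + M\right)$
$V{\left(o,n \right)} = 0$
$l{\left(I,G \right)} = \frac{G I}{4}$ ($l{\left(I,G \right)} = \frac{G I + 0}{4} = \frac{G I}{4}$)
$\left(-13464 - 23121\right) \left(\left(24296 + x{\left(-45 \right)}\right) + l{\left(163,-90 \right)}\right) = \left(-13464 - 23121\right) \left(\left(24296 - 45 \left(-5 - 45\right)\right) + \frac{1}{4} \left(-90\right) 163\right) = - 36585 \left(\left(24296 - -2250\right) - \frac{7335}{2}\right) = - 36585 \left(\left(24296 + 2250\right) - \frac{7335}{2}\right) = - 36585 \left(26546 - \frac{7335}{2}\right) = \left(-36585\right) \frac{45757}{2} = - \frac{1674019845}{2}$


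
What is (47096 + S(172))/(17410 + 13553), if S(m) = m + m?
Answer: 47440/30963 ≈ 1.5322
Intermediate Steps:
S(m) = 2*m
(47096 + S(172))/(17410 + 13553) = (47096 + 2*172)/(17410 + 13553) = (47096 + 344)/30963 = 47440*(1/30963) = 47440/30963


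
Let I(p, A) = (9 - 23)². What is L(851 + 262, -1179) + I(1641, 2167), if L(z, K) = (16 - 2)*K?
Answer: -16310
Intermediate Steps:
L(z, K) = 14*K
I(p, A) = 196 (I(p, A) = (-14)² = 196)
L(851 + 262, -1179) + I(1641, 2167) = 14*(-1179) + 196 = -16506 + 196 = -16310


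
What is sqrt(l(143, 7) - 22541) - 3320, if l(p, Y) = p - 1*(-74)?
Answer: -3320 + 2*I*sqrt(5581) ≈ -3320.0 + 149.41*I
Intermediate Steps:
l(p, Y) = 74 + p (l(p, Y) = p + 74 = 74 + p)
sqrt(l(143, 7) - 22541) - 3320 = sqrt((74 + 143) - 22541) - 3320 = sqrt(217 - 22541) - 3320 = sqrt(-22324) - 3320 = 2*I*sqrt(5581) - 3320 = -3320 + 2*I*sqrt(5581)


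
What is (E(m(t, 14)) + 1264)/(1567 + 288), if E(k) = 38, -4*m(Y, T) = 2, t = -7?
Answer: 186/265 ≈ 0.70189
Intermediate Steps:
m(Y, T) = -½ (m(Y, T) = -¼*2 = -½)
(E(m(t, 14)) + 1264)/(1567 + 288) = (38 + 1264)/(1567 + 288) = 1302/1855 = 1302*(1/1855) = 186/265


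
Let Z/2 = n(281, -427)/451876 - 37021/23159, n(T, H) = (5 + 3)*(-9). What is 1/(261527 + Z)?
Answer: 2616249071/684211405506995 ≈ 3.8237e-6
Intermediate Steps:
n(T, H) = -72 (n(T, H) = 8*(-9) = -72)
Z = -8365284422/2616249071 (Z = 2*(-72/451876 - 37021/23159) = 2*(-72*1/451876 - 37021*1/23159) = 2*(-18/112969 - 37021/23159) = 2*(-4182642211/2616249071) = -8365284422/2616249071 ≈ -3.1974)
1/(261527 + Z) = 1/(261527 - 8365284422/2616249071) = 1/(684211405506995/2616249071) = 2616249071/684211405506995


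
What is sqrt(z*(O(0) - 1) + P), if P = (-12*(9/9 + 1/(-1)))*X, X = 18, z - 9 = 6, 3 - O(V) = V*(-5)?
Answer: sqrt(30) ≈ 5.4772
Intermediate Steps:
O(V) = 3 + 5*V (O(V) = 3 - V*(-5) = 3 - (-5)*V = 3 + 5*V)
z = 15 (z = 9 + 6 = 15)
P = 0 (P = -12*(9/9 + 1/(-1))*18 = -12*(9*(1/9) + 1*(-1))*18 = -12*(1 - 1)*18 = -12*0*18 = 0*18 = 0)
sqrt(z*(O(0) - 1) + P) = sqrt(15*((3 + 5*0) - 1) + 0) = sqrt(15*((3 + 0) - 1) + 0) = sqrt(15*(3 - 1) + 0) = sqrt(15*2 + 0) = sqrt(30 + 0) = sqrt(30)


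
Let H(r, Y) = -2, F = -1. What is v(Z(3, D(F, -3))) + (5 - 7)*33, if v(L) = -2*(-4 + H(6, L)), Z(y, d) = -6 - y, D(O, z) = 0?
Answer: -54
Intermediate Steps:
v(L) = 12 (v(L) = -2*(-4 - 2) = -2*(-6) = 12)
v(Z(3, D(F, -3))) + (5 - 7)*33 = 12 + (5 - 7)*33 = 12 - 2*33 = 12 - 66 = -54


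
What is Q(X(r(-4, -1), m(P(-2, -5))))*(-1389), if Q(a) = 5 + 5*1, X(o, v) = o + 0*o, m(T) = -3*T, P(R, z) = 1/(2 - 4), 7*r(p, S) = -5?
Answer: -13890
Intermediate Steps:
r(p, S) = -5/7 (r(p, S) = (⅐)*(-5) = -5/7)
P(R, z) = -½ (P(R, z) = 1/(-2) = -½)
X(o, v) = o (X(o, v) = o + 0 = o)
Q(a) = 10 (Q(a) = 5 + 5 = 10)
Q(X(r(-4, -1), m(P(-2, -5))))*(-1389) = 10*(-1389) = -13890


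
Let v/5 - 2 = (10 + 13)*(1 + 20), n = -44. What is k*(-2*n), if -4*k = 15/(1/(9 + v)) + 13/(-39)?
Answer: -2409638/3 ≈ -8.0321e+5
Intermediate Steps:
v = 2425 (v = 10 + 5*((10 + 13)*(1 + 20)) = 10 + 5*(23*21) = 10 + 5*483 = 10 + 2415 = 2425)
k = -109529/12 (k = -(15/(1/(9 + 2425)) + 13/(-39))/4 = -(15/(1/2434) + 13*(-1/39))/4 = -(15/(1/2434) - ⅓)/4 = -(15*2434 - ⅓)/4 = -(36510 - ⅓)/4 = -¼*109529/3 = -109529/12 ≈ -9127.4)
k*(-2*n) = -(-109529)*(-44)/6 = -109529/12*88 = -2409638/3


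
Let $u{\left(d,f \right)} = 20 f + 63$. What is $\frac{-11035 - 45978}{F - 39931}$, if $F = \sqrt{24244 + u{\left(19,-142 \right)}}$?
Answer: $\frac{2276586103}{1594463294} + \frac{57013 \sqrt{21467}}{1594463294} \approx 1.433$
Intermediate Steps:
$u{\left(d,f \right)} = 63 + 20 f$
$F = \sqrt{21467}$ ($F = \sqrt{24244 + \left(63 + 20 \left(-142\right)\right)} = \sqrt{24244 + \left(63 - 2840\right)} = \sqrt{24244 - 2777} = \sqrt{21467} \approx 146.52$)
$\frac{-11035 - 45978}{F - 39931} = \frac{-11035 - 45978}{\sqrt{21467} - 39931} = - \frac{57013}{-39931 + \sqrt{21467}}$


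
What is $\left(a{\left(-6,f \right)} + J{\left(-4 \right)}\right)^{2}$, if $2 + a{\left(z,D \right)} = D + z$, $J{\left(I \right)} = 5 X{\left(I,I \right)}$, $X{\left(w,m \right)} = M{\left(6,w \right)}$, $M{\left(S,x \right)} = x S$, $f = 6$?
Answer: $14884$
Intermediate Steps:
$M{\left(S,x \right)} = S x$
$X{\left(w,m \right)} = 6 w$
$J{\left(I \right)} = 30 I$ ($J{\left(I \right)} = 5 \cdot 6 I = 30 I$)
$a{\left(z,D \right)} = -2 + D + z$ ($a{\left(z,D \right)} = -2 + \left(D + z\right) = -2 + D + z$)
$\left(a{\left(-6,f \right)} + J{\left(-4 \right)}\right)^{2} = \left(\left(-2 + 6 - 6\right) + 30 \left(-4\right)\right)^{2} = \left(-2 - 120\right)^{2} = \left(-122\right)^{2} = 14884$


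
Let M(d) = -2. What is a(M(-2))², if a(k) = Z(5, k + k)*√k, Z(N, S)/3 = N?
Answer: -450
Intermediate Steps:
Z(N, S) = 3*N
a(k) = 15*√k (a(k) = (3*5)*√k = 15*√k)
a(M(-2))² = (15*√(-2))² = (15*(I*√2))² = (15*I*√2)² = -450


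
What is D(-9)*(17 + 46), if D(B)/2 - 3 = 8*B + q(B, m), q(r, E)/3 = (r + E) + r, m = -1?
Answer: -15876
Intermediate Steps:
q(r, E) = 3*E + 6*r (q(r, E) = 3*((r + E) + r) = 3*((E + r) + r) = 3*(E + 2*r) = 3*E + 6*r)
D(B) = 28*B (D(B) = 6 + 2*(8*B + (3*(-1) + 6*B)) = 6 + 2*(8*B + (-3 + 6*B)) = 6 + 2*(-3 + 14*B) = 6 + (-6 + 28*B) = 28*B)
D(-9)*(17 + 46) = (28*(-9))*(17 + 46) = -252*63 = -15876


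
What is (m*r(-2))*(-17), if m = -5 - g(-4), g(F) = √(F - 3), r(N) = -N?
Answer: 170 + 34*I*√7 ≈ 170.0 + 89.956*I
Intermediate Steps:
g(F) = √(-3 + F)
m = -5 - I*√7 (m = -5 - √(-3 - 4) = -5 - √(-7) = -5 - I*√7 ≈ -5.0 - 2.6458*I)
(m*r(-2))*(-17) = ((-5 - I*√7)*(-1*(-2)))*(-17) = ((-5 - I*√7)*2)*(-17) = (-10 - 2*I*√7)*(-17) = 170 + 34*I*√7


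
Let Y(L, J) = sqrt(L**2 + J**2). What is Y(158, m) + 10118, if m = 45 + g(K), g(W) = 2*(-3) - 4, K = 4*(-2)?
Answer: 10118 + sqrt(26189) ≈ 10280.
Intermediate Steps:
K = -8
g(W) = -10 (g(W) = -6 - 4 = -10)
m = 35 (m = 45 - 10 = 35)
Y(L, J) = sqrt(J**2 + L**2)
Y(158, m) + 10118 = sqrt(35**2 + 158**2) + 10118 = sqrt(1225 + 24964) + 10118 = sqrt(26189) + 10118 = 10118 + sqrt(26189)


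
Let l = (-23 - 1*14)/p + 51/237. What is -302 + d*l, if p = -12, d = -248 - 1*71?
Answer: -1283809/948 ≈ -1354.2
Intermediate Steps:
d = -319 (d = -248 - 71 = -319)
l = 3127/948 (l = (-23 - 1*14)/(-12) + 51/237 = (-23 - 14)*(-1/12) + 51*(1/237) = -37*(-1/12) + 17/79 = 37/12 + 17/79 = 3127/948 ≈ 3.2985)
-302 + d*l = -302 - 319*3127/948 = -302 - 997513/948 = -1283809/948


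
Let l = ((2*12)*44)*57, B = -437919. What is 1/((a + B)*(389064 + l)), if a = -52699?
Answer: -1/220413080208 ≈ -4.5369e-12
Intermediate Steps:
l = 60192 (l = (24*44)*57 = 1056*57 = 60192)
1/((a + B)*(389064 + l)) = 1/((-52699 - 437919)*(389064 + 60192)) = 1/(-490618*449256) = 1/(-220413080208) = -1/220413080208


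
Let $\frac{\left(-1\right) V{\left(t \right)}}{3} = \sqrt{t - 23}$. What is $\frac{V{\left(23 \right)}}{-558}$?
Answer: $0$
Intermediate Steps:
$V{\left(t \right)} = - 3 \sqrt{-23 + t}$ ($V{\left(t \right)} = - 3 \sqrt{t - 23} = - 3 \sqrt{-23 + t}$)
$\frac{V{\left(23 \right)}}{-558} = \frac{\left(-3\right) \sqrt{-23 + 23}}{-558} = - 3 \sqrt{0} \left(- \frac{1}{558}\right) = \left(-3\right) 0 \left(- \frac{1}{558}\right) = 0 \left(- \frac{1}{558}\right) = 0$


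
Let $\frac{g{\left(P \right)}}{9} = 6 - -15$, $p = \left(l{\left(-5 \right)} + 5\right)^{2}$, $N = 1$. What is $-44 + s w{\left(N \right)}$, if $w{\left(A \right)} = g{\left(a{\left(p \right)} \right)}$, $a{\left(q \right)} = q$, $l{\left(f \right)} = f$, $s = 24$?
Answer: $4492$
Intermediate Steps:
$p = 0$ ($p = \left(-5 + 5\right)^{2} = 0^{2} = 0$)
$g{\left(P \right)} = 189$ ($g{\left(P \right)} = 9 \left(6 - -15\right) = 9 \left(6 + 15\right) = 9 \cdot 21 = 189$)
$w{\left(A \right)} = 189$
$-44 + s w{\left(N \right)} = -44 + 24 \cdot 189 = -44 + 4536 = 4492$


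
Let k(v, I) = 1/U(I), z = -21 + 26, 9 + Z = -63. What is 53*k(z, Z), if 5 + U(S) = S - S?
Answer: -53/5 ≈ -10.600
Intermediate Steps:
Z = -72 (Z = -9 - 63 = -72)
U(S) = -5 (U(S) = -5 + (S - S) = -5 + 0 = -5)
z = 5
k(v, I) = -1/5 (k(v, I) = 1/(-5) = -1/5)
53*k(z, Z) = 53*(-1/5) = -53/5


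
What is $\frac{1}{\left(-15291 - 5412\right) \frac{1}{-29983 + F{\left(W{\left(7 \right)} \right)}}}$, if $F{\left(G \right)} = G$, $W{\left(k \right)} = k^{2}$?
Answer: $\frac{9978}{6901} \approx 1.4459$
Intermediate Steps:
$\frac{1}{\left(-15291 - 5412\right) \frac{1}{-29983 + F{\left(W{\left(7 \right)} \right)}}} = \frac{1}{\left(-15291 - 5412\right) \frac{1}{-29983 + 7^{2}}} = \frac{1}{\left(-20703\right) \frac{1}{-29983 + 49}} = \frac{1}{\left(-20703\right) \frac{1}{-29934}} = \frac{1}{\left(-20703\right) \left(- \frac{1}{29934}\right)} = \frac{1}{\frac{6901}{9978}} = \frac{9978}{6901}$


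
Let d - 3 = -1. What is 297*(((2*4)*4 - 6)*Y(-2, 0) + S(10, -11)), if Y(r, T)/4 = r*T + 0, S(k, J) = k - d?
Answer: 2376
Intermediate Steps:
d = 2 (d = 3 - 1 = 2)
S(k, J) = -2 + k (S(k, J) = k - 1*2 = k - 2 = -2 + k)
Y(r, T) = 4*T*r (Y(r, T) = 4*(r*T + 0) = 4*(T*r + 0) = 4*(T*r) = 4*T*r)
297*(((2*4)*4 - 6)*Y(-2, 0) + S(10, -11)) = 297*(((2*4)*4 - 6)*(4*0*(-2)) + (-2 + 10)) = 297*((8*4 - 6)*0 + 8) = 297*((32 - 6)*0 + 8) = 297*(26*0 + 8) = 297*(0 + 8) = 297*8 = 2376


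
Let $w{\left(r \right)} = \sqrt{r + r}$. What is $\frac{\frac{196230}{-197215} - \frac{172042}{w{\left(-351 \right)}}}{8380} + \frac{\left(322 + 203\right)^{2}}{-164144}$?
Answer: $- \frac{22777354551981}{13563725104240} + \frac{6617 i \sqrt{78}}{75420} \approx -1.6793 + 0.77486 i$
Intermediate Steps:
$w{\left(r \right)} = \sqrt{2} \sqrt{r}$ ($w{\left(r \right)} = \sqrt{2 r} = \sqrt{2} \sqrt{r}$)
$\frac{\frac{196230}{-197215} - \frac{172042}{w{\left(-351 \right)}}}{8380} + \frac{\left(322 + 203\right)^{2}}{-164144} = \frac{\frac{196230}{-197215} - \frac{172042}{\sqrt{2} \sqrt{-351}}}{8380} + \frac{\left(322 + 203\right)^{2}}{-164144} = \left(196230 \left(- \frac{1}{197215}\right) - \frac{172042}{\sqrt{2} \cdot 3 i \sqrt{39}}\right) \frac{1}{8380} + 525^{2} \left(- \frac{1}{164144}\right) = \left(- \frac{39246}{39443} - \frac{172042}{3 i \sqrt{78}}\right) \frac{1}{8380} + 275625 \left(- \frac{1}{164144}\right) = \left(- \frac{39246}{39443} - 172042 \left(- \frac{i \sqrt{78}}{234}\right)\right) \frac{1}{8380} - \frac{275625}{164144} = \left(- \frac{39246}{39443} + \frac{6617 i \sqrt{78}}{9}\right) \frac{1}{8380} - \frac{275625}{164144} = \left(- \frac{19623}{165266170} + \frac{6617 i \sqrt{78}}{75420}\right) - \frac{275625}{164144} = - \frac{22777354551981}{13563725104240} + \frac{6617 i \sqrt{78}}{75420}$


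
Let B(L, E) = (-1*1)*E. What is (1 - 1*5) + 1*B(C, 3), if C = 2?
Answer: -7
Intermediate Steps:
B(L, E) = -E
(1 - 1*5) + 1*B(C, 3) = (1 - 1*5) + 1*(-1*3) = (1 - 5) + 1*(-3) = -4 - 3 = -7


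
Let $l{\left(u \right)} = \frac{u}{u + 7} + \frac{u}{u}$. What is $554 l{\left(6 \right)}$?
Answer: $\frac{10526}{13} \approx 809.69$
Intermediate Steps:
$l{\left(u \right)} = 1 + \frac{u}{7 + u}$ ($l{\left(u \right)} = \frac{u}{7 + u} + 1 = 1 + \frac{u}{7 + u}$)
$554 l{\left(6 \right)} = 554 \frac{7 + 2 \cdot 6}{7 + 6} = 554 \frac{7 + 12}{13} = 554 \cdot \frac{1}{13} \cdot 19 = 554 \cdot \frac{19}{13} = \frac{10526}{13}$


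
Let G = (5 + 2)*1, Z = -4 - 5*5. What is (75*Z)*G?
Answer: -15225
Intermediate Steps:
Z = -29 (Z = -4 - 25 = -29)
G = 7 (G = 7*1 = 7)
(75*Z)*G = (75*(-29))*7 = -2175*7 = -15225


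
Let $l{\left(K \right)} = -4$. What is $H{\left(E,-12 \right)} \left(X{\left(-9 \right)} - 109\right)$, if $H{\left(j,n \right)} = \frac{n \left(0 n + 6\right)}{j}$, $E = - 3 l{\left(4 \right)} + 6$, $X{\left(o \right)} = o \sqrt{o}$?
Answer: $436 + 108 i \approx 436.0 + 108.0 i$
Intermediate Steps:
$X{\left(o \right)} = o^{\frac{3}{2}}$
$E = 18$ ($E = \left(-3\right) \left(-4\right) + 6 = 12 + 6 = 18$)
$H{\left(j,n \right)} = \frac{6 n}{j}$ ($H{\left(j,n \right)} = \frac{n \left(0 + 6\right)}{j} = \frac{n 6}{j} = \frac{6 n}{j}$)
$H{\left(E,-12 \right)} \left(X{\left(-9 \right)} - 109\right) = 6 \left(-12\right) \frac{1}{18} \left(\left(-9\right)^{\frac{3}{2}} - 109\right) = 6 \left(-12\right) \frac{1}{18} \left(- 27 i - 109\right) = - 4 \left(-109 - 27 i\right) = 436 + 108 i$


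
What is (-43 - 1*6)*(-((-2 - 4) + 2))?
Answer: -196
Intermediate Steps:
(-43 - 1*6)*(-((-2 - 4) + 2)) = (-43 - 6)*(-(-6 + 2)) = -(-49)*(-4) = -49*4 = -196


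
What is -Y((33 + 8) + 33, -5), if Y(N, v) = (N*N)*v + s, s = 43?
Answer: 27337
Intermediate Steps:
Y(N, v) = 43 + v*N**2 (Y(N, v) = (N*N)*v + 43 = N**2*v + 43 = v*N**2 + 43 = 43 + v*N**2)
-Y((33 + 8) + 33, -5) = -(43 - 5*((33 + 8) + 33)**2) = -(43 - 5*(41 + 33)**2) = -(43 - 5*74**2) = -(43 - 5*5476) = -(43 - 27380) = -1*(-27337) = 27337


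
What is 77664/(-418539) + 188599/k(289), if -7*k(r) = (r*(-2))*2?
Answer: 184154159481/161277028 ≈ 1141.8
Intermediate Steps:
k(r) = 4*r/7 (k(r) = -r*(-2)*2/7 = -(-2*r)*2/7 = -(-4)*r/7 = 4*r/7)
77664/(-418539) + 188599/k(289) = 77664/(-418539) + 188599/(((4/7)*289)) = 77664*(-1/418539) + 188599/(1156/7) = -25888/139513 + 188599*(7/1156) = -25888/139513 + 1320193/1156 = 184154159481/161277028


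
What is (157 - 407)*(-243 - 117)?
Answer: 90000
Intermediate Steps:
(157 - 407)*(-243 - 117) = -250*(-360) = 90000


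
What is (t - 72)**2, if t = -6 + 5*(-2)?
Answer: 7744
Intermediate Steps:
t = -16 (t = -6 - 10 = -16)
(t - 72)**2 = (-16 - 72)**2 = (-88)**2 = 7744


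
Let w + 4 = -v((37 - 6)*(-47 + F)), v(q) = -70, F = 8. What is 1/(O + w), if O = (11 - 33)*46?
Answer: -1/946 ≈ -0.0010571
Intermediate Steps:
O = -1012 (O = -22*46 = -1012)
w = 66 (w = -4 - 1*(-70) = -4 + 70 = 66)
1/(O + w) = 1/(-1012 + 66) = 1/(-946) = -1/946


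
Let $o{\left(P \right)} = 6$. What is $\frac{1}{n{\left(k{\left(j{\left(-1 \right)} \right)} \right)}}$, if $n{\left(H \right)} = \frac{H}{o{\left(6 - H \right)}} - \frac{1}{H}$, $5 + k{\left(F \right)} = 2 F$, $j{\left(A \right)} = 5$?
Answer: $\frac{30}{19} \approx 1.5789$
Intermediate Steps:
$k{\left(F \right)} = -5 + 2 F$
$n{\left(H \right)} = - \frac{1}{H} + \frac{H}{6}$ ($n{\left(H \right)} = \frac{H}{6} - \frac{1}{H} = - \frac{1}{H} + \frac{H}{6}$)
$\frac{1}{n{\left(k{\left(j{\left(-1 \right)} \right)} \right)}} = \frac{1}{- \frac{1}{-5 + 2 \cdot 5} + \frac{-5 + 2 \cdot 5}{6}} = \frac{1}{- \frac{1}{-5 + 10} + \frac{-5 + 10}{6}} = \frac{1}{- \frac{1}{5} + \frac{1}{6} \cdot 5} = \frac{1}{\left(-1\right) \frac{1}{5} + \frac{5}{6}} = \frac{1}{- \frac{1}{5} + \frac{5}{6}} = \frac{1}{\frac{19}{30}} = \frac{30}{19}$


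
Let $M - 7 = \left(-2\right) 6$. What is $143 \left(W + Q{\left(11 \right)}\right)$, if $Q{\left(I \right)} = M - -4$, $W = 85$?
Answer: $12012$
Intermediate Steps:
$M = -5$ ($M = 7 - 12 = -5$)
$Q{\left(I \right)} = -1$ ($Q{\left(I \right)} = -5 - -4 = -5 + 4 = -1$)
$143 \left(W + Q{\left(11 \right)}\right) = 143 \left(85 - 1\right) = 143 \cdot 84 = 12012$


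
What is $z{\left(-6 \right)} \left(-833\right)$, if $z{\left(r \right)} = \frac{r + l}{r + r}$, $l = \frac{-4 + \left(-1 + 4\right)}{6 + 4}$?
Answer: $- \frac{50813}{120} \approx -423.44$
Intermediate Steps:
$l = - \frac{1}{10}$ ($l = \frac{-4 + 3}{10} = \left(-1\right) \frac{1}{10} = - \frac{1}{10} \approx -0.1$)
$z{\left(r \right)} = \frac{- \frac{1}{10} + r}{2 r}$ ($z{\left(r \right)} = \frac{r - \frac{1}{10}}{r + r} = \frac{- \frac{1}{10} + r}{2 r}$)
$z{\left(-6 \right)} \left(-833\right) = \frac{-1 + 10 \left(-6\right)}{20 \left(-6\right)} \left(-833\right) = \frac{1}{20} \left(- \frac{1}{6}\right) \left(-1 - 60\right) \left(-833\right) = \frac{1}{20} \left(- \frac{1}{6}\right) \left(-61\right) \left(-833\right) = \frac{61}{120} \left(-833\right) = - \frac{50813}{120}$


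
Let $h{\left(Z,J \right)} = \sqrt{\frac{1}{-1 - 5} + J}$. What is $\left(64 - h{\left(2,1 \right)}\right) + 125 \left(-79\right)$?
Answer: $-9811 - \frac{\sqrt{30}}{6} \approx -9811.9$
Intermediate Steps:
$h{\left(Z,J \right)} = \sqrt{- \frac{1}{6} + J}$ ($h{\left(Z,J \right)} = \sqrt{\frac{1}{-6} + J} = \sqrt{- \frac{1}{6} + J}$)
$\left(64 - h{\left(2,1 \right)}\right) + 125 \left(-79\right) = \left(64 - \frac{\sqrt{-6 + 36 \cdot 1}}{6}\right) + 125 \left(-79\right) = \left(64 - \frac{\sqrt{-6 + 36}}{6}\right) - 9875 = \left(64 - \frac{\sqrt{30}}{6}\right) - 9875 = -9811 - \frac{\sqrt{30}}{6}$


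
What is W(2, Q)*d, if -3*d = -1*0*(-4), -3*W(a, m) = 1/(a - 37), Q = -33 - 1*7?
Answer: 0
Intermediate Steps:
Q = -40 (Q = -33 - 7 = -40)
W(a, m) = -1/(3*(-37 + a)) (W(a, m) = -1/(3*(a - 37)) = -1/(3*(-37 + a)))
d = 0 (d = -(-1*0)*(-4)/3 = -0*(-4) = -⅓*0 = 0)
W(2, Q)*d = -1/(-111 + 3*2)*0 = -1/(-111 + 6)*0 = -1/(-105)*0 = -1*(-1/105)*0 = (1/105)*0 = 0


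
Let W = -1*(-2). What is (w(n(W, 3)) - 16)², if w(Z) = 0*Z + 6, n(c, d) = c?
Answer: 100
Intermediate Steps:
W = 2
w(Z) = 6 (w(Z) = 0 + 6 = 6)
(w(n(W, 3)) - 16)² = (6 - 16)² = (-10)² = 100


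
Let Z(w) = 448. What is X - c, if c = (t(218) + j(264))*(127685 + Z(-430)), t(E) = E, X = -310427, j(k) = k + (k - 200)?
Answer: -70271045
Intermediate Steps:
j(k) = -200 + 2*k (j(k) = k + (-200 + k) = -200 + 2*k)
c = 69960618 (c = (218 + (-200 + 2*264))*(127685 + 448) = (218 + (-200 + 528))*128133 = (218 + 328)*128133 = 546*128133 = 69960618)
X - c = -310427 - 1*69960618 = -310427 - 69960618 = -70271045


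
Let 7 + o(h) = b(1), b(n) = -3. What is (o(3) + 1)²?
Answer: 81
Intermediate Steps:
o(h) = -10 (o(h) = -7 - 3 = -10)
(o(3) + 1)² = (-10 + 1)² = (-9)² = 81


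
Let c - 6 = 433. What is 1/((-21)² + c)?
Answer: 1/880 ≈ 0.0011364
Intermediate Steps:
c = 439 (c = 6 + 433 = 439)
1/((-21)² + c) = 1/((-21)² + 439) = 1/(441 + 439) = 1/880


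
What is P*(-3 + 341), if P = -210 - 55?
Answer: -89570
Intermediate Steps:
P = -265
P*(-3 + 341) = -265*(-3 + 341) = -265*338 = -89570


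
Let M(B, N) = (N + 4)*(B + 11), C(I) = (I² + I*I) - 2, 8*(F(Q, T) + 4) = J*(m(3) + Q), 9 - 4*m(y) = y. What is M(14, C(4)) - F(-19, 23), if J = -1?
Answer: 13629/16 ≈ 851.81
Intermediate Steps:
m(y) = 9/4 - y/4
F(Q, T) = -67/16 - Q/8 (F(Q, T) = -4 + (-((9/4 - ¼*3) + Q))/8 = -4 + (-((9/4 - ¾) + Q))/8 = -4 + (-(3/2 + Q))/8 = -4 + (-3/2 - Q)/8 = -4 + (-3/16 - Q/8) = -67/16 - Q/8)
C(I) = -2 + 2*I² (C(I) = (I² + I²) - 2 = 2*I² - 2 = -2 + 2*I²)
M(B, N) = (4 + N)*(11 + B)
M(14, C(4)) - F(-19, 23) = (44 + 4*14 + 11*(-2 + 2*4²) + 14*(-2 + 2*4²)) - (-67/16 - ⅛*(-19)) = (44 + 56 + 11*(-2 + 2*16) + 14*(-2 + 2*16)) - (-67/16 + 19/8) = (44 + 56 + 11*(-2 + 32) + 14*(-2 + 32)) - 1*(-29/16) = (44 + 56 + 11*30 + 14*30) + 29/16 = (44 + 56 + 330 + 420) + 29/16 = 850 + 29/16 = 13629/16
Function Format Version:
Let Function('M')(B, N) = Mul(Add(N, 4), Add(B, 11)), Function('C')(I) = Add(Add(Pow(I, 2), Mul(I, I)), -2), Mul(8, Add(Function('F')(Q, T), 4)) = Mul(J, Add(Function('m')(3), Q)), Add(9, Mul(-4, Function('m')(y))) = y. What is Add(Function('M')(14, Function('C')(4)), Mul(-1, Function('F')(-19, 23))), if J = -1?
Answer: Rational(13629, 16) ≈ 851.81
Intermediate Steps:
Function('m')(y) = Add(Rational(9, 4), Mul(Rational(-1, 4), y))
Function('F')(Q, T) = Add(Rational(-67, 16), Mul(Rational(-1, 8), Q)) (Function('F')(Q, T) = Add(-4, Mul(Rational(1, 8), Mul(-1, Add(Add(Rational(9, 4), Mul(Rational(-1, 4), 3)), Q)))) = Add(-4, Mul(Rational(1, 8), Mul(-1, Add(Add(Rational(9, 4), Rational(-3, 4)), Q)))) = Add(-4, Mul(Rational(1, 8), Mul(-1, Add(Rational(3, 2), Q)))) = Add(-4, Mul(Rational(1, 8), Add(Rational(-3, 2), Mul(-1, Q)))) = Add(-4, Add(Rational(-3, 16), Mul(Rational(-1, 8), Q))) = Add(Rational(-67, 16), Mul(Rational(-1, 8), Q)))
Function('C')(I) = Add(-2, Mul(2, Pow(I, 2))) (Function('C')(I) = Add(Add(Pow(I, 2), Pow(I, 2)), -2) = Add(Mul(2, Pow(I, 2)), -2) = Add(-2, Mul(2, Pow(I, 2))))
Function('M')(B, N) = Mul(Add(4, N), Add(11, B))
Add(Function('M')(14, Function('C')(4)), Mul(-1, Function('F')(-19, 23))) = Add(Add(44, Mul(4, 14), Mul(11, Add(-2, Mul(2, Pow(4, 2)))), Mul(14, Add(-2, Mul(2, Pow(4, 2))))), Mul(-1, Add(Rational(-67, 16), Mul(Rational(-1, 8), -19)))) = Add(Add(44, 56, Mul(11, Add(-2, Mul(2, 16))), Mul(14, Add(-2, Mul(2, 16)))), Mul(-1, Add(Rational(-67, 16), Rational(19, 8)))) = Add(Add(44, 56, Mul(11, Add(-2, 32)), Mul(14, Add(-2, 32))), Mul(-1, Rational(-29, 16))) = Add(Add(44, 56, Mul(11, 30), Mul(14, 30)), Rational(29, 16)) = Add(Add(44, 56, 330, 420), Rational(29, 16)) = Add(850, Rational(29, 16)) = Rational(13629, 16)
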